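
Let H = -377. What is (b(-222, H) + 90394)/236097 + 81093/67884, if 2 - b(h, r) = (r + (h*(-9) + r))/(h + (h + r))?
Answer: 6918938897827/4386112794036 ≈ 1.5775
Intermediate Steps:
b(h, r) = 2 - (-9*h + 2*r)/(r + 2*h) (b(h, r) = 2 - (r + (h*(-9) + r))/(h + (h + r)) = 2 - (r + (-9*h + r))/(r + 2*h) = 2 - (r + (r - 9*h))/(r + 2*h) = 2 - (-9*h + 2*r)/(r + 2*h))
(b(-222, H) + 90394)/236097 + 81093/67884 = (13*(-222)/(-377 + 2*(-222)) + 90394)/236097 + 81093/67884 = (13*(-222)/(-377 - 444) + 90394)*(1/236097) + 81093*(1/67884) = (13*(-222)/(-821) + 90394)*(1/236097) + 27031/22628 = (13*(-222)*(-1/821) + 90394)*(1/236097) + 27031/22628 = (2886/821 + 90394)*(1/236097) + 27031/22628 = (74216360/821)*(1/236097) + 27031/22628 = 74216360/193835637 + 27031/22628 = 6918938897827/4386112794036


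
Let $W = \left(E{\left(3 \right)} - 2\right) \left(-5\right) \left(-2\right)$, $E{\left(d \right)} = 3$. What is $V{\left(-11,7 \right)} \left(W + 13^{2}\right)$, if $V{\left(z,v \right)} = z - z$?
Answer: $0$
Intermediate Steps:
$V{\left(z,v \right)} = 0$
$W = 10$ ($W = \left(3 - 2\right) \left(-5\right) \left(-2\right) = 1 \left(-5\right) \left(-2\right) = \left(-5\right) \left(-2\right) = 10$)
$V{\left(-11,7 \right)} \left(W + 13^{2}\right) = 0 \left(10 + 13^{2}\right) = 0 \left(10 + 169\right) = 0 \cdot 179 = 0$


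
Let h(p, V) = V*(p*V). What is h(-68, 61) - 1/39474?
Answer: -9988027273/39474 ≈ -2.5303e+5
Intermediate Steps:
h(p, V) = p*V² (h(p, V) = V*(V*p) = p*V²)
h(-68, 61) - 1/39474 = -68*61² - 1/39474 = -68*3721 - 1*1/39474 = -253028 - 1/39474 = -9988027273/39474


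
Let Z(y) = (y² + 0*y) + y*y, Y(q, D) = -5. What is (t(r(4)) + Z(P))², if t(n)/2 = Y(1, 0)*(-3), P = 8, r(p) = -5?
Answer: 24964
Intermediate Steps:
Z(y) = 2*y² (Z(y) = (y² + 0) + y² = y² + y² = 2*y²)
t(n) = 30 (t(n) = 2*(-5*(-3)) = 2*15 = 30)
(t(r(4)) + Z(P))² = (30 + 2*8²)² = (30 + 2*64)² = (30 + 128)² = 158² = 24964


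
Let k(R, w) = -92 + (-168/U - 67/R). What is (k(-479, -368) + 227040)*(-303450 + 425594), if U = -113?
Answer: 1500429408309216/54127 ≈ 2.7721e+10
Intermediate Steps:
k(R, w) = -10228/113 - 67/R (k(R, w) = -92 + (-168/(-113) - 67/R) = -92 + (-168*(-1/113) - 67/R) = -92 + (168/113 - 67/R) = -10228/113 - 67/R)
(k(-479, -368) + 227040)*(-303450 + 425594) = ((-10228/113 - 67/(-479)) + 227040)*(-303450 + 425594) = ((-10228/113 - 67*(-1/479)) + 227040)*122144 = ((-10228/113 + 67/479) + 227040)*122144 = (-4891641/54127 + 227040)*122144 = (12284102439/54127)*122144 = 1500429408309216/54127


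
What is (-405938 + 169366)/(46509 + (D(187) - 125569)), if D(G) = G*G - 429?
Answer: 8449/1590 ≈ 5.3138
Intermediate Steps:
D(G) = -429 + G² (D(G) = G² - 429 = -429 + G²)
(-405938 + 169366)/(46509 + (D(187) - 125569)) = (-405938 + 169366)/(46509 + ((-429 + 187²) - 125569)) = -236572/(46509 + ((-429 + 34969) - 125569)) = -236572/(46509 + (34540 - 125569)) = -236572/(46509 - 91029) = -236572/(-44520) = -236572*(-1/44520) = 8449/1590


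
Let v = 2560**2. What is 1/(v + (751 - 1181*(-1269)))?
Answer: 1/8053040 ≈ 1.2418e-7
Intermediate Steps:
v = 6553600
1/(v + (751 - 1181*(-1269))) = 1/(6553600 + (751 - 1181*(-1269))) = 1/(6553600 + (751 + 1498689)) = 1/(6553600 + 1499440) = 1/8053040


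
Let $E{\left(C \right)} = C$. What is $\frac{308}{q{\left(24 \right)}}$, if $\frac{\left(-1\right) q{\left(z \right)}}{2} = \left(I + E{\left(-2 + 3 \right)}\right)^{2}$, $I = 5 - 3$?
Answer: $- \frac{154}{9} \approx -17.111$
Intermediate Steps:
$I = 2$ ($I = 5 - 3 = 2$)
$q{\left(z \right)} = -18$ ($q{\left(z \right)} = - 2 \left(2 + \left(-2 + 3\right)\right)^{2} = - 2 \left(2 + 1\right)^{2} = - 2 \cdot 3^{2} = \left(-2\right) 9 = -18$)
$\frac{308}{q{\left(24 \right)}} = \frac{308}{-18} = 308 \left(- \frac{1}{18}\right) = - \frac{154}{9}$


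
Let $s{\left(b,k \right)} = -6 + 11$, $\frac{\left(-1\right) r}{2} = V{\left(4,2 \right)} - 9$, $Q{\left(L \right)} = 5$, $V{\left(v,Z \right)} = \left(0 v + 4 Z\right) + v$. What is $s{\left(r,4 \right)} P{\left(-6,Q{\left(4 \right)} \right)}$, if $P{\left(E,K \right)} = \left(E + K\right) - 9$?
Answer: $-50$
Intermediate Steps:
$V{\left(v,Z \right)} = v + 4 Z$ ($V{\left(v,Z \right)} = \left(0 + 4 Z\right) + v = 4 Z + v = v + 4 Z$)
$P{\left(E,K \right)} = -9 + E + K$
$r = -6$ ($r = - 2 \left(\left(4 + 4 \cdot 2\right) - 9\right) = - 2 \left(\left(4 + 8\right) - 9\right) = - 2 \left(12 - 9\right) = \left(-2\right) 3 = -6$)
$s{\left(b,k \right)} = 5$
$s{\left(r,4 \right)} P{\left(-6,Q{\left(4 \right)} \right)} = 5 \left(-9 - 6 + 5\right) = 5 \left(-10\right) = -50$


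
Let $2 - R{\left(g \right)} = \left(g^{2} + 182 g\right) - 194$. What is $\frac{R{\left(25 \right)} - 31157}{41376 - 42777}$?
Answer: $\frac{36136}{1401} \approx 25.793$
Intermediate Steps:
$R{\left(g \right)} = 196 - g^{2} - 182 g$ ($R{\left(g \right)} = 2 - \left(\left(g^{2} + 182 g\right) - 194\right) = 2 - \left(-194 + g^{2} + 182 g\right) = 196 - g^{2} - 182 g$)
$\frac{R{\left(25 \right)} - 31157}{41376 - 42777} = \frac{\left(196 - 25^{2} - 4550\right) - 31157}{41376 - 42777} = \frac{\left(196 - 625 - 4550\right) - 31157}{-1401} = \left(\left(196 - 625 - 4550\right) - 31157\right) \left(- \frac{1}{1401}\right) = \left(-4979 - 31157\right) \left(- \frac{1}{1401}\right) = \left(-36136\right) \left(- \frac{1}{1401}\right) = \frac{36136}{1401}$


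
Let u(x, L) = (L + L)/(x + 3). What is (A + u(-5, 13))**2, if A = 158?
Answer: 21025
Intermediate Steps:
u(x, L) = 2*L/(3 + x) (u(x, L) = (2*L)/(3 + x) = 2*L/(3 + x))
(A + u(-5, 13))**2 = (158 + 2*13/(3 - 5))**2 = (158 + 2*13/(-2))**2 = (158 + 2*13*(-1/2))**2 = (158 - 13)**2 = 145**2 = 21025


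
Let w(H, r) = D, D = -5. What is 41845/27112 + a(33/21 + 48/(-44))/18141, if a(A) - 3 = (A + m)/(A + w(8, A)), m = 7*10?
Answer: 7334763849/4754441656 ≈ 1.5427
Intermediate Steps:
m = 70
w(H, r) = -5
a(A) = 3 + (70 + A)/(-5 + A) (a(A) = 3 + (A + 70)/(A - 5) = 3 + (70 + A)/(-5 + A))
41845/27112 + a(33/21 + 48/(-44))/18141 = 41845/27112 + ((55 + 4*(33/21 + 48/(-44)))/(-5 + (33/21 + 48/(-44))))/18141 = 41845*(1/27112) + ((55 + 4*(33*(1/21) + 48*(-1/44)))/(-5 + (33*(1/21) + 48*(-1/44))))*(1/18141) = 41845/27112 + ((55 + 4*(11/7 - 12/11))/(-5 + (11/7 - 12/11)))*(1/18141) = 41845/27112 + ((55 + 4*(37/77))/(-5 + 37/77))*(1/18141) = 41845/27112 + ((55 + 148/77)/(-348/77))*(1/18141) = 41845/27112 - 77/348*4383/77*(1/18141) = 41845/27112 - 1461/116*1/18141 = 41845/27112 - 487/701452 = 7334763849/4754441656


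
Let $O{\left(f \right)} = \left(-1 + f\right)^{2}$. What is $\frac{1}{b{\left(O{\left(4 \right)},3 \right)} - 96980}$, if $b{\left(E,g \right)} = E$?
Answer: $- \frac{1}{96971} \approx -1.0312 \cdot 10^{-5}$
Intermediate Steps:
$\frac{1}{b{\left(O{\left(4 \right)},3 \right)} - 96980} = \frac{1}{\left(-1 + 4\right)^{2} - 96980} = \frac{1}{3^{2} - 96980} = \frac{1}{9 - 96980} = \frac{1}{-96971} = - \frac{1}{96971}$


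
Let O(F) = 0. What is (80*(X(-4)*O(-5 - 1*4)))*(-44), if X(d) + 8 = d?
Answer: 0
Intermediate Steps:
X(d) = -8 + d
(80*(X(-4)*O(-5 - 1*4)))*(-44) = (80*((-8 - 4)*0))*(-44) = (80*(-12*0))*(-44) = (80*0)*(-44) = 0*(-44) = 0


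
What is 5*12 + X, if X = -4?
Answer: 56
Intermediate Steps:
5*12 + X = 5*12 - 4 = 60 - 4 = 56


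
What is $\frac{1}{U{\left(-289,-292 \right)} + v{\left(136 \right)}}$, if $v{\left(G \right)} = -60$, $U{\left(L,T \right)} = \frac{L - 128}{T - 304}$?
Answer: $- \frac{596}{35343} \approx -0.016863$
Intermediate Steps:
$U{\left(L,T \right)} = \frac{-128 + L}{-304 + T}$
$\frac{1}{U{\left(-289,-292 \right)} + v{\left(136 \right)}} = \frac{1}{\frac{-128 - 289}{-304 - 292} - 60} = \frac{1}{\frac{1}{-596} \left(-417\right) - 60} = \frac{1}{\left(- \frac{1}{596}\right) \left(-417\right) - 60} = \frac{1}{\frac{417}{596} - 60} = \frac{1}{- \frac{35343}{596}} = - \frac{596}{35343}$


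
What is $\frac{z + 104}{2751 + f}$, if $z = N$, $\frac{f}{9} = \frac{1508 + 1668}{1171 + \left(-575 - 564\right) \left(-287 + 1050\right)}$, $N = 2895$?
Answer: $\frac{1301395057}{1193762901} \approx 1.0902$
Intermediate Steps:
$f = - \frac{14292}{433943}$ ($f = 9 \frac{1508 + 1668}{1171 + \left(-575 - 564\right) \left(-287 + 1050\right)} = 9 \frac{3176}{1171 - 869057} = 9 \frac{3176}{-867886} = 9 \cdot 3176 \left(- \frac{1}{867886}\right) = 9 \left(- \frac{1588}{433943}\right) = - \frac{14292}{433943} \approx -0.032935$)
$z = 2895$
$\frac{z + 104}{2751 + f} = \frac{2895 + 104}{2751 - \frac{14292}{433943}} = \frac{2999}{\frac{1193762901}{433943}} = 2999 \cdot \frac{433943}{1193762901} = \frac{1301395057}{1193762901}$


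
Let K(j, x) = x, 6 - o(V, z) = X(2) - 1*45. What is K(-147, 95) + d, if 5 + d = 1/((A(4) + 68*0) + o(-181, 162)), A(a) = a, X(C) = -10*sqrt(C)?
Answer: 50861/565 - 2*sqrt(2)/565 ≈ 90.014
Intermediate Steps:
o(V, z) = 51 + 10*sqrt(2) (o(V, z) = 6 - (-10*sqrt(2) - 1*45) = 6 - (-10*sqrt(2) - 45) = 6 - (-45 - 10*sqrt(2)) = 6 + (45 + 10*sqrt(2)) = 51 + 10*sqrt(2))
d = -5 + 1/(55 + 10*sqrt(2)) (d = -5 + 1/((4 + 68*0) + (51 + 10*sqrt(2))) = -5 + 1/((4 + 0) + (51 + 10*sqrt(2))) = -5 + 1/(4 + (51 + 10*sqrt(2))) = -5 + 1/(55 + 10*sqrt(2)) ≈ -4.9855)
K(-147, 95) + d = 95 + (-2814/565 - 2*sqrt(2)/565) = 50861/565 - 2*sqrt(2)/565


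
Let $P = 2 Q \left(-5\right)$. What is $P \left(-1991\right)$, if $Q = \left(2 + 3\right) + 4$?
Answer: $179190$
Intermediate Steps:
$Q = 9$ ($Q = 5 + 4 = 9$)
$P = -90$ ($P = 2 \cdot 9 \left(-5\right) = 18 \left(-5\right) = -90$)
$P \left(-1991\right) = \left(-90\right) \left(-1991\right) = 179190$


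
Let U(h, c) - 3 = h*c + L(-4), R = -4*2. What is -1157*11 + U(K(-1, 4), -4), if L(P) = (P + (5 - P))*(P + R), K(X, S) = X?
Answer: -12780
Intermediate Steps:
R = -8
L(P) = -40 + 5*P (L(P) = (P + (5 - P))*(P - 8) = 5*(-8 + P) = -40 + 5*P)
U(h, c) = -57 + c*h (U(h, c) = 3 + (h*c + (-40 + 5*(-4))) = 3 + (c*h + (-40 - 20)) = 3 + (c*h - 60) = 3 + (-60 + c*h) = -57 + c*h)
-1157*11 + U(K(-1, 4), -4) = -1157*11 + (-57 - 4*(-1)) = -12727 + (-57 + 4) = -12727 - 53 = -12780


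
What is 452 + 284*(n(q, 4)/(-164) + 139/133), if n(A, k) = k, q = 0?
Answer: 4045500/5453 ≈ 741.88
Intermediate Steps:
452 + 284*(n(q, 4)/(-164) + 139/133) = 452 + 284*(4/(-164) + 139/133) = 452 + 284*(4*(-1/164) + 139*(1/133)) = 452 + 284*(-1/41 + 139/133) = 452 + 284*(5566/5453) = 452 + 1580744/5453 = 4045500/5453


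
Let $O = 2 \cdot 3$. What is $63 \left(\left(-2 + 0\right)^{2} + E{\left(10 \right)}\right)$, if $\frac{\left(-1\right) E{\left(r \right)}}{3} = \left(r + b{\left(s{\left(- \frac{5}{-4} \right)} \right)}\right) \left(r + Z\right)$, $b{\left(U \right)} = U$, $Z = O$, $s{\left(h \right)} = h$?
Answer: $-33768$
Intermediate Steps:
$O = 6$
$Z = 6$
$E{\left(r \right)} = - 3 \left(6 + r\right) \left(\frac{5}{4} + r\right)$ ($E{\left(r \right)} = - 3 \left(r - \frac{5}{-4}\right) \left(r + 6\right) = - 3 \left(r - - \frac{5}{4}\right) \left(6 + r\right) = - 3 \left(r + \frac{5}{4}\right) \left(6 + r\right) = - 3 \left(\frac{5}{4} + r\right) \left(6 + r\right) = - 3 \left(6 + r\right) \left(\frac{5}{4} + r\right)$)
$63 \left(\left(-2 + 0\right)^{2} + E{\left(10 \right)}\right) = 63 \left(\left(-2 + 0\right)^{2} - \left(240 + 300\right)\right) = 63 \left(\left(-2\right)^{2} - 540\right) = 63 \left(4 - 540\right) = 63 \left(-536\right) = -33768$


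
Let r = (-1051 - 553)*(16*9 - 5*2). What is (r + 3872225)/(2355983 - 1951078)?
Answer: 3657289/404905 ≈ 9.0325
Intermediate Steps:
r = -214936 (r = -1604*(144 - 10) = -1604*134 = -214936)
(r + 3872225)/(2355983 - 1951078) = (-214936 + 3872225)/(2355983 - 1951078) = 3657289/404905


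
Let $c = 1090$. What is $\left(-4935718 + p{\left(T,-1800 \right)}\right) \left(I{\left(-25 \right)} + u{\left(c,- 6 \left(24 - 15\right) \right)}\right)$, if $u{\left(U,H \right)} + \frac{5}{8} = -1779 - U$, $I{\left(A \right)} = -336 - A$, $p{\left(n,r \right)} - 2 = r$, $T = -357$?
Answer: $\frac{31408773655}{2} \approx 1.5704 \cdot 10^{10}$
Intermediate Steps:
$p{\left(n,r \right)} = 2 + r$
$u{\left(U,H \right)} = - \frac{14237}{8} - U$ ($u{\left(U,H \right)} = - \frac{5}{8} - \left(1779 + U\right) = - \frac{14237}{8} - U$)
$\left(-4935718 + p{\left(T,-1800 \right)}\right) \left(I{\left(-25 \right)} + u{\left(c,- 6 \left(24 - 15\right) \right)}\right) = \left(-4935718 + \left(2 - 1800\right)\right) \left(\left(-336 - -25\right) - \frac{22957}{8}\right) = \left(-4935718 - 1798\right) \left(\left(-336 + 25\right) - \frac{22957}{8}\right) = - 4937516 \left(-311 - \frac{22957}{8}\right) = \left(-4937516\right) \left(- \frac{25445}{8}\right) = \frac{31408773655}{2}$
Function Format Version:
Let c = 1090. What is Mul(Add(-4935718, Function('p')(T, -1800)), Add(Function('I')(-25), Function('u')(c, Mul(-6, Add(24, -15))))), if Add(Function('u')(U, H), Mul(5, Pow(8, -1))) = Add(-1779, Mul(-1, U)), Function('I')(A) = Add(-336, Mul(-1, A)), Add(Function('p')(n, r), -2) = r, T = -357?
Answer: Rational(31408773655, 2) ≈ 1.5704e+10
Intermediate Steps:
Function('p')(n, r) = Add(2, r)
Function('u')(U, H) = Add(Rational(-14237, 8), Mul(-1, U)) (Function('u')(U, H) = Add(Rational(-5, 8), Add(-1779, Mul(-1, U))) = Add(Rational(-14237, 8), Mul(-1, U)))
Mul(Add(-4935718, Function('p')(T, -1800)), Add(Function('I')(-25), Function('u')(c, Mul(-6, Add(24, -15))))) = Mul(Add(-4935718, Add(2, -1800)), Add(Add(-336, Mul(-1, -25)), Add(Rational(-14237, 8), Mul(-1, 1090)))) = Mul(Add(-4935718, -1798), Add(Add(-336, 25), Add(Rational(-14237, 8), -1090))) = Mul(-4937516, Add(-311, Rational(-22957, 8))) = Mul(-4937516, Rational(-25445, 8)) = Rational(31408773655, 2)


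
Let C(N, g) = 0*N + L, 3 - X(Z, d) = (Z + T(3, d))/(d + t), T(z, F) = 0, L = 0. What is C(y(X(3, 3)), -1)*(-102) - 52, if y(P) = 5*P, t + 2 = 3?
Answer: -52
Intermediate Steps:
t = 1 (t = -2 + 3 = 1)
X(Z, d) = 3 - Z/(1 + d) (X(Z, d) = 3 - (Z + 0)/(d + 1) = 3 - Z/(1 + d))
C(N, g) = 0 (C(N, g) = 0*N + 0 = 0 + 0 = 0)
C(y(X(3, 3)), -1)*(-102) - 52 = 0*(-102) - 52 = 0 - 52 = -52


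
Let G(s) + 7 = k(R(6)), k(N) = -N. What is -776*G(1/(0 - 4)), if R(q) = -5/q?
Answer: 14356/3 ≈ 4785.3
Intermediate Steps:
G(s) = -37/6 (G(s) = -7 - (-5)/6 = -7 - 1*(-⅚) = -7 + ⅚ = -37/6)
-776*G(1/(0 - 4)) = -776*(-37/6) = 14356/3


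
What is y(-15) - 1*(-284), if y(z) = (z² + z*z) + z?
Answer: 719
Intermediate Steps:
y(z) = z + 2*z² (y(z) = (z² + z²) + z = 2*z² + z = z + 2*z²)
y(-15) - 1*(-284) = -15*(1 + 2*(-15)) - 1*(-284) = -15*(1 - 30) + 284 = -15*(-29) + 284 = 435 + 284 = 719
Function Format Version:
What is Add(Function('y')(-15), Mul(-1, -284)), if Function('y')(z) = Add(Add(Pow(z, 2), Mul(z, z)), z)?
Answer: 719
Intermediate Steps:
Function('y')(z) = Add(z, Mul(2, Pow(z, 2))) (Function('y')(z) = Add(Add(Pow(z, 2), Pow(z, 2)), z) = Add(Mul(2, Pow(z, 2)), z) = Add(z, Mul(2, Pow(z, 2))))
Add(Function('y')(-15), Mul(-1, -284)) = Add(Mul(-15, Add(1, Mul(2, -15))), Mul(-1, -284)) = Add(Mul(-15, Add(1, -30)), 284) = Add(Mul(-15, -29), 284) = Add(435, 284) = 719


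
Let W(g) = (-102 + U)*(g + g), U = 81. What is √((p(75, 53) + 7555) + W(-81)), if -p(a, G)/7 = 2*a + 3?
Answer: √9886 ≈ 99.428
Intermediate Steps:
p(a, G) = -21 - 14*a (p(a, G) = -7*(2*a + 3) = -7*(3 + 2*a) = -21 - 14*a)
W(g) = -42*g (W(g) = (-102 + 81)*(g + g) = -42*g)
√((p(75, 53) + 7555) + W(-81)) = √(((-21 - 14*75) + 7555) - 42*(-81)) = √(((-21 - 1050) + 7555) + 3402) = √((-1071 + 7555) + 3402) = √(6484 + 3402) = √9886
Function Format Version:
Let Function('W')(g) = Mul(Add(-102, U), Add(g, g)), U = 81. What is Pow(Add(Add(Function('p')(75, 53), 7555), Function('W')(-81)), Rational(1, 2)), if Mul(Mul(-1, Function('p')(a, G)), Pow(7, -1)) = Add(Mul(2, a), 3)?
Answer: Pow(9886, Rational(1, 2)) ≈ 99.428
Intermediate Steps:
Function('p')(a, G) = Add(-21, Mul(-14, a)) (Function('p')(a, G) = Mul(-7, Add(Mul(2, a), 3)) = Mul(-7, Add(3, Mul(2, a))) = Add(-21, Mul(-14, a)))
Function('W')(g) = Mul(-42, g) (Function('W')(g) = Mul(Add(-102, 81), Add(g, g)) = Mul(-21, Mul(2, g)) = Mul(-42, g))
Pow(Add(Add(Function('p')(75, 53), 7555), Function('W')(-81)), Rational(1, 2)) = Pow(Add(Add(Add(-21, Mul(-14, 75)), 7555), Mul(-42, -81)), Rational(1, 2)) = Pow(Add(Add(Add(-21, -1050), 7555), 3402), Rational(1, 2)) = Pow(Add(Add(-1071, 7555), 3402), Rational(1, 2)) = Pow(Add(6484, 3402), Rational(1, 2)) = Pow(9886, Rational(1, 2))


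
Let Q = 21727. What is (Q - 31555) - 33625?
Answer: -43453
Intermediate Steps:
(Q - 31555) - 33625 = (21727 - 31555) - 33625 = -9828 - 33625 = -43453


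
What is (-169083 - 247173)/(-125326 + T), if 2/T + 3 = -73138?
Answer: 1268557504/381936207 ≈ 3.3214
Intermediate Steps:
T = -2/73141 (T = 2/(-3 - 73138) = 2/(-73141) = 2*(-1/73141) = -2/73141 ≈ -2.7344e-5)
(-169083 - 247173)/(-125326 + T) = (-169083 - 247173)/(-125326 - 2/73141) = -416256/(-9166468968/73141) = -416256*(-73141/9166468968) = 1268557504/381936207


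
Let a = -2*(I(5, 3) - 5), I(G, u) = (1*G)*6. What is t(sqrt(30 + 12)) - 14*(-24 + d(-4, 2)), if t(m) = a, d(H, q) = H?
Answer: 342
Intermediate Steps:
I(G, u) = 6*G (I(G, u) = G*6 = 6*G)
a = -50 (a = -2*(6*5 - 5) = -2*(30 - 5) = -2*25 = -50)
t(m) = -50
t(sqrt(30 + 12)) - 14*(-24 + d(-4, 2)) = -50 - 14*(-24 - 4) = -50 - 14*(-28) = -50 + 392 = 342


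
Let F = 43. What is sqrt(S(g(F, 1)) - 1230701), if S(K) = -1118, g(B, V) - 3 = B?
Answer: I*sqrt(1231819) ≈ 1109.9*I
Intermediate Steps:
g(B, V) = 3 + B
sqrt(S(g(F, 1)) - 1230701) = sqrt(-1118 - 1230701) = sqrt(-1231819) = I*sqrt(1231819)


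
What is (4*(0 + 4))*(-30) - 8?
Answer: -488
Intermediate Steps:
(4*(0 + 4))*(-30) - 8 = (4*4)*(-30) - 8 = 16*(-30) - 8 = -480 - 8 = -488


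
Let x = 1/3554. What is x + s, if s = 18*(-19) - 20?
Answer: -1286547/3554 ≈ -362.00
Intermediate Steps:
x = 1/3554 ≈ 0.00028137
s = -362 (s = -342 - 20 = -362)
x + s = 1/3554 - 362 = -1286547/3554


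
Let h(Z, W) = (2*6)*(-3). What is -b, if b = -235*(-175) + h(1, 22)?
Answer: -41089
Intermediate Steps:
h(Z, W) = -36 (h(Z, W) = 12*(-3) = -36)
b = 41089 (b = -235*(-175) - 36 = 41125 - 36 = 41089)
-b = -1*41089 = -41089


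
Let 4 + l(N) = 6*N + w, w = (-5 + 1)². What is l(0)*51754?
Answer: 621048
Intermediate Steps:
w = 16 (w = (-4)² = 16)
l(N) = 12 + 6*N (l(N) = -4 + (6*N + 16) = -4 + (16 + 6*N) = 12 + 6*N)
l(0)*51754 = (12 + 6*0)*51754 = (12 + 0)*51754 = 12*51754 = 621048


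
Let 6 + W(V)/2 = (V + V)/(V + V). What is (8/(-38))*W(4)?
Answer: 40/19 ≈ 2.1053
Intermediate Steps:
W(V) = -10 (W(V) = -12 + 2*((V + V)/(V + V)) = -12 + 2*((2*V)/((2*V))) = -12 + 2*((2*V)*(1/(2*V))) = -12 + 2*1 = -12 + 2 = -10)
(8/(-38))*W(4) = (8/(-38))*(-10) = (8*(-1/38))*(-10) = -4/19*(-10) = 40/19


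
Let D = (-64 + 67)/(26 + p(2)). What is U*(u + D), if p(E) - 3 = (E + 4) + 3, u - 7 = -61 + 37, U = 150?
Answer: -48225/19 ≈ -2538.2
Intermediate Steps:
u = -17 (u = 7 + (-61 + 37) = 7 - 24 = -17)
p(E) = 10 + E (p(E) = 3 + ((E + 4) + 3) = 3 + ((4 + E) + 3) = 3 + (7 + E) = 10 + E)
D = 3/38 (D = (-64 + 67)/(26 + (10 + 2)) = 3/(26 + 12) = 3/38 ≈ 0.078947)
U*(u + D) = 150*(-17 + 3/38) = 150*(-643/38) = -48225/19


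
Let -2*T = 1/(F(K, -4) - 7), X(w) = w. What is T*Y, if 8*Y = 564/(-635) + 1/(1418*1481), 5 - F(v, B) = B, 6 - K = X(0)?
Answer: 1184432077/42673178560 ≈ 0.027756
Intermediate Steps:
K = 6 (K = 6 - 1*0 = 6 + 0 = 6)
F(v, B) = 5 - B
T = -¼ (T = -1/(2*((5 - 1*(-4)) - 7)) = -1/(2*((5 + 4) - 7)) = -1/(2*(9 - 7)) = -½/2 = -½*½ = -¼ ≈ -0.25000)
Y = -1184432077/10668294640 (Y = (564/(-635) + 1/(1418*1481))/8 = (564*(-1/635) + (1/1418)*(1/1481))/8 = (-564/635 + 1/2100058)/8 = (⅛)*(-1184432077/1333536830) = -1184432077/10668294640 ≈ -0.11102)
T*Y = -¼*(-1184432077/10668294640) = 1184432077/42673178560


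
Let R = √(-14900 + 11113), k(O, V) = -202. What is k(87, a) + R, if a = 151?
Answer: -202 + I*√3787 ≈ -202.0 + 61.539*I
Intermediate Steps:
R = I*√3787 (R = √(-3787) = I*√3787 ≈ 61.539*I)
k(87, a) + R = -202 + I*√3787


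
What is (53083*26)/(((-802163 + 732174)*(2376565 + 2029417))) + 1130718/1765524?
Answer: 29056448583211781/45369593331929146 ≈ 0.64044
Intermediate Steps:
(53083*26)/(((-802163 + 732174)*(2376565 + 2029417))) + 1130718/1765524 = 1380158/((-69989*4405982)) + 1130718*(1/1765524) = 1380158/(-308370274198) + 188453/294254 = 1380158*(-1/308370274198) + 188453/294254 = -690079/154185137099 + 188453/294254 = 29056448583211781/45369593331929146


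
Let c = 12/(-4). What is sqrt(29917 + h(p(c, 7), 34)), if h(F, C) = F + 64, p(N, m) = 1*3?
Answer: 4*sqrt(1874) ≈ 173.16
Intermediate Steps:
c = -3 (c = 12*(-1/4) = -3)
p(N, m) = 3
h(F, C) = 64 + F
sqrt(29917 + h(p(c, 7), 34)) = sqrt(29917 + (64 + 3)) = sqrt(29917 + 67) = sqrt(29984) = 4*sqrt(1874)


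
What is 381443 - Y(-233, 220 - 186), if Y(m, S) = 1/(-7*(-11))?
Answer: 29371110/77 ≈ 3.8144e+5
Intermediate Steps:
Y(m, S) = 1/77
381443 - Y(-233, 220 - 186) = 381443 - 1*1/77 = 381443 - 1/77 = 29371110/77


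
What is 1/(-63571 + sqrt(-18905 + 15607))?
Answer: -63571/4041275339 - I*sqrt(3298)/4041275339 ≈ -1.573e-5 - 1.421e-8*I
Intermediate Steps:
1/(-63571 + sqrt(-18905 + 15607)) = 1/(-63571 + sqrt(-3298)) = 1/(-63571 + I*sqrt(3298))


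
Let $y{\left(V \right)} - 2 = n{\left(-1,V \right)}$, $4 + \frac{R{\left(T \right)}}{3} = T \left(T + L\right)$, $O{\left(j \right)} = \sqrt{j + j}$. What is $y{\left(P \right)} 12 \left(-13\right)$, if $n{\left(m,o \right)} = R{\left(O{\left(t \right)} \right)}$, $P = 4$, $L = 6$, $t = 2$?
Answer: $-5928$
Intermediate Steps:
$O{\left(j \right)} = \sqrt{2} \sqrt{j}$ ($O{\left(j \right)} = \sqrt{2 j} = \sqrt{2} \sqrt{j}$)
$R{\left(T \right)} = -12 + 3 T \left(6 + T\right)$ ($R{\left(T \right)} = -12 + 3 T \left(T + 6\right) = -12 + 3 T \left(6 + T\right)$)
$n{\left(m,o \right)} = 36$ ($n{\left(m,o \right)} = -12 + 3 \left(\sqrt{2} \sqrt{2}\right)^{2} + 18 \sqrt{2} \sqrt{2} = -12 + 3 \cdot 2^{2} + 18 \cdot 2 = -12 + 3 \cdot 4 + 36 = -12 + 12 + 36 = 36$)
$y{\left(V \right)} = 38$ ($y{\left(V \right)} = 2 + 36 = 38$)
$y{\left(P \right)} 12 \left(-13\right) = 38 \cdot 12 \left(-13\right) = 456 \left(-13\right) = -5928$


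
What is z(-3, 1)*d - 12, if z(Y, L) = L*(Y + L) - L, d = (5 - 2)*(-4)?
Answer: 24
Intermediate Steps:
d = -12 (d = 3*(-4) = -12)
z(Y, L) = -L + L*(L + Y) (z(Y, L) = L*(L + Y) - L = -L + L*(L + Y))
z(-3, 1)*d - 12 = (1*(-1 + 1 - 3))*(-12) - 12 = (1*(-3))*(-12) - 12 = -3*(-12) - 12 = 36 - 12 = 24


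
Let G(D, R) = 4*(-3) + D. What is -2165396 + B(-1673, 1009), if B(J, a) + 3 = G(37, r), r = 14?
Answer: -2165374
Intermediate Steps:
G(D, R) = -12 + D
B(J, a) = 22 (B(J, a) = -3 + (-12 + 37) = -3 + 25 = 22)
-2165396 + B(-1673, 1009) = -2165396 + 22 = -2165374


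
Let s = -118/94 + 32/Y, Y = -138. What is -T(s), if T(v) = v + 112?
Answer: -358393/3243 ≈ -110.51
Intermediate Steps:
s = -4823/3243 (s = -118/94 + 32/(-138) = -118*1/94 + 32*(-1/138) = -59/47 - 16/69 = -4823/3243 ≈ -1.4872)
T(v) = 112 + v
-T(s) = -(112 - 4823/3243) = -1*358393/3243 = -358393/3243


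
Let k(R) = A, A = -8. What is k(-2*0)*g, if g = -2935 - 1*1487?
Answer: 35376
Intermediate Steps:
k(R) = -8
g = -4422 (g = -2935 - 1487 = -4422)
k(-2*0)*g = -8*(-4422) = 35376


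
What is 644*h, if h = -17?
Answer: -10948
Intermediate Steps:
644*h = 644*(-17) = -10948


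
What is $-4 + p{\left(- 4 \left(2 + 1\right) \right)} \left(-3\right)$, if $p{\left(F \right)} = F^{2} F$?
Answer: $5180$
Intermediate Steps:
$p{\left(F \right)} = F^{3}$
$-4 + p{\left(- 4 \left(2 + 1\right) \right)} \left(-3\right) = -4 + \left(- 4 \left(2 + 1\right)\right)^{3} \left(-3\right) = -4 + \left(\left(-4\right) 3\right)^{3} \left(-3\right) = -4 + \left(-12\right)^{3} \left(-3\right) = -4 - -5184 = -4 + 5184 = 5180$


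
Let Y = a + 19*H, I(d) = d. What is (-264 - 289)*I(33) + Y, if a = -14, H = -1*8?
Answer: -18415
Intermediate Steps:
H = -8
Y = -166 (Y = -14 + 19*(-8) = -14 - 152 = -166)
(-264 - 289)*I(33) + Y = (-264 - 289)*33 - 166 = -553*33 - 166 = -18249 - 166 = -18415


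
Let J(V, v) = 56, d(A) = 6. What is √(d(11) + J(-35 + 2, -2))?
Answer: √62 ≈ 7.8740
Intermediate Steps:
√(d(11) + J(-35 + 2, -2)) = √(6 + 56) = √62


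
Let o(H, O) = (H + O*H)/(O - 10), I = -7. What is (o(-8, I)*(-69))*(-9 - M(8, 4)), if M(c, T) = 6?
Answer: -49680/17 ≈ -2922.4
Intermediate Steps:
o(H, O) = (H + H*O)/(-10 + O)
(o(-8, I)*(-69))*(-9 - M(8, 4)) = (-8*(1 - 7)/(-10 - 7)*(-69))*(-9 - 1*6) = (-8*(-6)/(-17)*(-69))*(-9 - 6) = (-8*(-1/17)*(-6)*(-69))*(-15) = -48/17*(-69)*(-15) = (3312/17)*(-15) = -49680/17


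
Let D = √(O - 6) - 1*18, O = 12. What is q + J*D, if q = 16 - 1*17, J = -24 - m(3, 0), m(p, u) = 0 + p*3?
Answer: 593 - 33*√6 ≈ 512.17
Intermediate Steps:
m(p, u) = 3*p (m(p, u) = 0 + 3*p = 3*p)
D = -18 + √6 (D = √(12 - 6) - 1*18 = √6 - 18 = -18 + √6 ≈ -15.551)
J = -33 (J = -24 - 3*3 = -24 - 1*9 = -24 - 9 = -33)
q = -1 (q = 16 - 17 = -1)
q + J*D = -1 - 33*(-18 + √6) = -1 + (594 - 33*√6) = 593 - 33*√6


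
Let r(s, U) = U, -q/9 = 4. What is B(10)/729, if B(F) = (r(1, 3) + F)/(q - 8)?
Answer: -13/32076 ≈ -0.00040529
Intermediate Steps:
q = -36 (q = -9*4 = -36)
B(F) = -3/44 - F/44 (B(F) = (3 + F)/(-36 - 8) = (3 + F)/(-44) = (3 + F)*(-1/44) = -3/44 - F/44)
B(10)/729 = (-3/44 - 1/44*10)/729 = (-3/44 - 5/22)*(1/729) = -13/44*1/729 = -13/32076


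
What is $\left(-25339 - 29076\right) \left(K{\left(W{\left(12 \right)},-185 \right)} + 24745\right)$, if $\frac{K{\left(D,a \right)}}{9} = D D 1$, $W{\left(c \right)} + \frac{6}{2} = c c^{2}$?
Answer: $-1458614208550$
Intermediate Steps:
$W{\left(c \right)} = -3 + c^{3}$ ($W{\left(c \right)} = -3 + c c^{2} = -3 + c^{3}$)
$K{\left(D,a \right)} = 9 D^{2}$ ($K{\left(D,a \right)} = 9 D D 1 = 9 D^{2} \cdot 1 = 9 D^{2}$)
$\left(-25339 - 29076\right) \left(K{\left(W{\left(12 \right)},-185 \right)} + 24745\right) = \left(-25339 - 29076\right) \left(9 \left(-3 + 12^{3}\right)^{2} + 24745\right) = - 54415 \left(9 \left(-3 + 1728\right)^{2} + 24745\right) = - 54415 \left(9 \cdot 1725^{2} + 24745\right) = - 54415 \left(9 \cdot 2975625 + 24745\right) = - 54415 \left(26780625 + 24745\right) = \left(-54415\right) 26805370 = -1458614208550$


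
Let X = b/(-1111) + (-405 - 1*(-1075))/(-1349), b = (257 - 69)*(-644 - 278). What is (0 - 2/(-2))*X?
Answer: 233085894/1498739 ≈ 155.52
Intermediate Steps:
b = -173336 (b = 188*(-922) = -173336)
X = 233085894/1498739 (X = -173336/(-1111) + (-405 - 1*(-1075))/(-1349) = -173336*(-1/1111) + (-405 + 1075)*(-1/1349) = 173336/1111 + 670*(-1/1349) = 173336/1111 - 670/1349 = 233085894/1498739 ≈ 155.52)
(0 - 2/(-2))*X = (0 - 2/(-2))*(233085894/1498739) = (0 - 2*(-1)/2)*(233085894/1498739) = (0 - 1*(-1))*(233085894/1498739) = (0 + 1)*(233085894/1498739) = 1*(233085894/1498739) = 233085894/1498739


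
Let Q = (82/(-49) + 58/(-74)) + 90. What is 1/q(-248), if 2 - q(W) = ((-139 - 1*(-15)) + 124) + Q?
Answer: -1813/155089 ≈ -0.011690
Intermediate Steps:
Q = 158715/1813 (Q = (82*(-1/49) + 58*(-1/74)) + 90 = (-82/49 - 29/37) + 90 = -4455/1813 + 90 = 158715/1813 ≈ 87.543)
q(W) = -155089/1813 (q(W) = 2 - (((-139 - 1*(-15)) + 124) + 158715/1813) = 2 - (((-139 + 15) + 124) + 158715/1813) = 2 - ((-124 + 124) + 158715/1813) = 2 - (0 + 158715/1813) = 2 - 1*158715/1813 = 2 - 158715/1813 = -155089/1813)
1/q(-248) = 1/(-155089/1813) = -1813/155089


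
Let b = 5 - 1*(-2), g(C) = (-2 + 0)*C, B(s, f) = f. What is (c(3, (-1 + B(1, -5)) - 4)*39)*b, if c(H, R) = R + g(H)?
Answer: -4368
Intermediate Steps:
g(C) = -2*C
b = 7 (b = 5 + 2 = 7)
c(H, R) = R - 2*H
(c(3, (-1 + B(1, -5)) - 4)*39)*b = ((((-1 - 5) - 4) - 2*3)*39)*7 = (((-6 - 4) - 6)*39)*7 = ((-10 - 6)*39)*7 = -16*39*7 = -624*7 = -4368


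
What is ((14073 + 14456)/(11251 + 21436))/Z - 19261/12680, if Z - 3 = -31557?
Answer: -9933132485399/6539111491320 ≈ -1.5190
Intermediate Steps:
Z = -31554 (Z = 3 - 31557 = -31554)
((14073 + 14456)/(11251 + 21436))/Z - 19261/12680 = ((14073 + 14456)/(11251 + 21436))/(-31554) - 19261/12680 = (28529/32687)*(-1/31554) - 19261*1/12680 = (28529*(1/32687))*(-1/31554) - 19261/12680 = (28529/32687)*(-1/31554) - 19261/12680 = -28529/1031405598 - 19261/12680 = -9933132485399/6539111491320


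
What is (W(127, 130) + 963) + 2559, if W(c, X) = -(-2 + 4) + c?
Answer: 3647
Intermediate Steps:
W(c, X) = -2 + c (W(c, X) = -1*2 + c = -2 + c)
(W(127, 130) + 963) + 2559 = ((-2 + 127) + 963) + 2559 = (125 + 963) + 2559 = 1088 + 2559 = 3647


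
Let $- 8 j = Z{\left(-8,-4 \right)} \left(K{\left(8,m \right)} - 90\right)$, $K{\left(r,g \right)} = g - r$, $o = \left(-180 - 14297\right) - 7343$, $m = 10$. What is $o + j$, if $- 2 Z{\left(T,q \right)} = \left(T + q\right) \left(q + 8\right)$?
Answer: $-21556$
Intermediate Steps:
$Z{\left(T,q \right)} = - \frac{\left(8 + q\right) \left(T + q\right)}{2}$ ($Z{\left(T,q \right)} = - \frac{\left(T + q\right) \left(q + 8\right)}{2} = - \frac{\left(T + q\right) \left(8 + q\right)}{2} = - \frac{\left(8 + q\right) \left(T + q\right)}{2}$)
$o = -21820$ ($o = -14477 - 7343 = -21820$)
$j = 264$ ($j = - \frac{\left(\left(-4\right) \left(-8\right) - -16 - \frac{\left(-4\right)^{2}}{2} - \left(-4\right) \left(-4\right)\right) \left(\left(10 - 8\right) - 90\right)}{8} = - \frac{\left(32 + 16 - 8 - 16\right) \left(\left(10 - 8\right) - 90\right)}{8} = - \frac{\left(32 + 16 - 8 - 16\right) \left(2 - 90\right)}{8} = - \frac{24 \left(-88\right)}{8} = \left(- \frac{1}{8}\right) \left(-2112\right) = 264$)
$o + j = -21820 + 264 = -21556$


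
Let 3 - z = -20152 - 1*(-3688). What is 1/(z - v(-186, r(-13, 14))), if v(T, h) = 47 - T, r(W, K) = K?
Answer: 1/16234 ≈ 6.1599e-5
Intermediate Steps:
z = 16467 (z = 3 - (-20152 - 1*(-3688)) = 3 - (-20152 + 3688) = 3 - 1*(-16464) = 3 + 16464 = 16467)
1/(z - v(-186, r(-13, 14))) = 1/(16467 - (47 - 1*(-186))) = 1/(16467 - (47 + 186)) = 1/(16467 - 1*233) = 1/(16467 - 233) = 1/16234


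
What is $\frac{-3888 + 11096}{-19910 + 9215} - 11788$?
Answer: $- \frac{126079868}{10695} \approx -11789.0$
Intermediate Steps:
$\frac{-3888 + 11096}{-19910 + 9215} - 11788 = \frac{7208}{-10695} - 11788 = 7208 \left(- \frac{1}{10695}\right) - 11788 = - \frac{7208}{10695} - 11788 = - \frac{126079868}{10695}$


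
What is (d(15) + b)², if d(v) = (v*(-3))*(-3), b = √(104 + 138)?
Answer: 18467 + 2970*√2 ≈ 22667.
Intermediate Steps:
b = 11*√2 (b = √242 = 11*√2 ≈ 15.556)
d(v) = 9*v (d(v) = -3*v*(-3) = 9*v)
(d(15) + b)² = (9*15 + 11*√2)² = (135 + 11*√2)²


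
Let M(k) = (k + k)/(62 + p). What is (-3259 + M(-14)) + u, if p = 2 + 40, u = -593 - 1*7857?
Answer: -304441/26 ≈ -11709.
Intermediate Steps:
u = -8450 (u = -593 - 7857 = -8450)
p = 42
M(k) = k/52 (M(k) = (k + k)/(62 + 42) = (2*k)/104 = (2*k)*(1/104) = k/52)
(-3259 + M(-14)) + u = (-3259 + (1/52)*(-14)) - 8450 = (-3259 - 7/26) - 8450 = -84741/26 - 8450 = -304441/26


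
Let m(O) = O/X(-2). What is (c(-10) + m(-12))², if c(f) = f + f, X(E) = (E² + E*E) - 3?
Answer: 12544/25 ≈ 501.76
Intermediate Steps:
X(E) = -3 + 2*E² (X(E) = (E² + E²) - 3 = 2*E² - 3 = -3 + 2*E²)
c(f) = 2*f
m(O) = O/5 (m(O) = O/(-3 + 2*(-2)²) = O/(-3 + 2*4) = O/(-3 + 8) = O/5)
(c(-10) + m(-12))² = (2*(-10) + (⅕)*(-12))² = (-20 - 12/5)² = (-112/5)² = 12544/25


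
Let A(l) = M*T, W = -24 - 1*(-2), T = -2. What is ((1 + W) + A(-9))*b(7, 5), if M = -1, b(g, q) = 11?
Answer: -209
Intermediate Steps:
W = -22 (W = -24 + 2 = -22)
A(l) = 2 (A(l) = -1*(-2) = 2)
((1 + W) + A(-9))*b(7, 5) = ((1 - 22) + 2)*11 = (-21 + 2)*11 = -19*11 = -209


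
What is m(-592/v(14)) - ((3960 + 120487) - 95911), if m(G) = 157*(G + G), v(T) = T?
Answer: -292696/7 ≈ -41814.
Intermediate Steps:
m(G) = 314*G (m(G) = 157*(2*G) = 314*G)
m(-592/v(14)) - ((3960 + 120487) - 95911) = 314*(-592/14) - ((3960 + 120487) - 95911) = 314*(-592*1/14) - (124447 - 95911) = 314*(-296/7) - 1*28536 = -92944/7 - 28536 = -292696/7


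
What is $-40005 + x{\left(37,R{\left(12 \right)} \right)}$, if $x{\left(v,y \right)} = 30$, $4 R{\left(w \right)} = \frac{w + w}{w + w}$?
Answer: $-39975$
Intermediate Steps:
$R{\left(w \right)} = \frac{1}{4}$ ($R{\left(w \right)} = \frac{\left(w + w\right) \frac{1}{w + w}}{4} = \frac{2 w \frac{1}{2 w}}{4} = \frac{1}{4} \cdot 1 = \frac{1}{4}$)
$-40005 + x{\left(37,R{\left(12 \right)} \right)} = -40005 + 30 = -39975$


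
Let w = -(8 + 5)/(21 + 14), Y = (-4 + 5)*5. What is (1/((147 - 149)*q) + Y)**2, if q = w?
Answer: 27225/676 ≈ 40.274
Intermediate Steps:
Y = 5 (Y = 1*5 = 5)
w = -13/35 ≈ -0.37143
q = -13/35 ≈ -0.37143
(1/((147 - 149)*q) + Y)**2 = (1/((147 - 149)*(-13/35)) + 5)**2 = (-35/13/(-2) + 5)**2 = (-1/2*(-35/13) + 5)**2 = (35/26 + 5)**2 = (165/26)**2 = 27225/676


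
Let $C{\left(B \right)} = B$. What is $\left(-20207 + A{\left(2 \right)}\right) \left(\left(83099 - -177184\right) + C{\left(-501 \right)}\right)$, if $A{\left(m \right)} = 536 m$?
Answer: $-4970928570$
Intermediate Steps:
$\left(-20207 + A{\left(2 \right)}\right) \left(\left(83099 - -177184\right) + C{\left(-501 \right)}\right) = \left(-20207 + 536 \cdot 2\right) \left(\left(83099 - -177184\right) - 501\right) = \left(-20207 + 1072\right) \left(\left(83099 + 177184\right) - 501\right) = - 19135 \left(260283 - 501\right) = \left(-19135\right) 259782 = -4970928570$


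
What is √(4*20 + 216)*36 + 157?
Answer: 157 + 72*√74 ≈ 776.37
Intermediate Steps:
√(4*20 + 216)*36 + 157 = √(80 + 216)*36 + 157 = √296*36 + 157 = (2*√74)*36 + 157 = 72*√74 + 157 = 157 + 72*√74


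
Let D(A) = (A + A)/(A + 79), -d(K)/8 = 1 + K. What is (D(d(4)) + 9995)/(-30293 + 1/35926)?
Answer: -2000180050/6063420909 ≈ -0.32988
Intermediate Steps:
d(K) = -8 - 8*K (d(K) = -8*(1 + K) = -8 - 8*K)
D(A) = 2*A/(79 + A) (D(A) = (2*A)/(79 + A) = 2*A/(79 + A))
(D(d(4)) + 9995)/(-30293 + 1/35926) = (2*(-8 - 8*4)/(79 + (-8 - 8*4)) + 9995)/(-30293 + 1/35926) = (2*(-8 - 32)/(79 + (-8 - 32)) + 9995)/(-30293 + 1/35926) = (2*(-40)/(79 - 40) + 9995)/(-1088306317/35926) = (2*(-40)/39 + 9995)*(-35926/1088306317) = (2*(-40)*(1/39) + 9995)*(-35926/1088306317) = (-80/39 + 9995)*(-35926/1088306317) = (389725/39)*(-35926/1088306317) = -2000180050/6063420909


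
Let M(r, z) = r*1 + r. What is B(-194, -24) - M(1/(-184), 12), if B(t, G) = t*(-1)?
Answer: 17849/92 ≈ 194.01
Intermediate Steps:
M(r, z) = 2*r (M(r, z) = r + r = 2*r)
B(t, G) = -t
B(-194, -24) - M(1/(-184), 12) = -1*(-194) - 2/(-184) = 194 - 2*(-1)/184 = 194 - 1*(-1/92) = 194 + 1/92 = 17849/92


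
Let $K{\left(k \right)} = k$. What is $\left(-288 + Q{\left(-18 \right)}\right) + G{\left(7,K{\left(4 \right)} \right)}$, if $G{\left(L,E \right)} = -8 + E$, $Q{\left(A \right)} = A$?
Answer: $-310$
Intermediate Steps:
$\left(-288 + Q{\left(-18 \right)}\right) + G{\left(7,K{\left(4 \right)} \right)} = \left(-288 - 18\right) + \left(-8 + 4\right) = -306 - 4 = -310$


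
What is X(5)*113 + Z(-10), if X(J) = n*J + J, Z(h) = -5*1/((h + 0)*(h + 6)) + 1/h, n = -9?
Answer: -180809/40 ≈ -4520.2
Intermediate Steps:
Z(h) = 1/h - 5/(h*(6 + h)) (Z(h) = -5*1/(h*(6 + h)) + 1/h = -5/(h*(6 + h)) + 1/h = 1/h - 5/(h*(6 + h)))
X(J) = -8*J (X(J) = -9*J + J = -8*J)
X(5)*113 + Z(-10) = -8*5*113 + (1 - 10)/((-10)*(6 - 10)) = -40*113 - 1/10*(-9)/(-4) = -4520 - 1/10*(-1/4)*(-9) = -4520 - 9/40 = -180809/40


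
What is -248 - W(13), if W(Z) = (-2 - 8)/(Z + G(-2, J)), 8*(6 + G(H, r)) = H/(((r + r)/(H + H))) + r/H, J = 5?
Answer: -133864/543 ≈ -246.53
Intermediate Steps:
G(H, r) = -6 + r/(8*H) + H²/(8*r) (G(H, r) = -6 + (H/(((r + r)/(H + H))) + r/H)/8 = -6 + (H/(((2*r)/((2*H)))) + r/H)/8 = -6 + (H/(((2*r)*(1/(2*H)))) + r/H)/8 = -6 + (H/((r/H)) + r/H)/8 = -6 + (H*(H/r) + r/H)/8 = -6 + (H²/r + r/H)/8 = -6 + (r/H + H²/r)/8 = -6 + (r/(8*H) + H²/(8*r)) = -6 + r/(8*H) + H²/(8*r))
W(Z) = -10/(-497/80 + Z) (W(Z) = (-2 - 8)/(Z + (-6 + (⅛)*5/(-2) + (⅛)*(-2)²/5)) = -10/(Z + (-6 + (⅛)*5*(-½) + (⅛)*4*(⅕))) = -10/(Z + (-6 - 5/16 + ⅒)) = -10/(Z - 497/80) = -10/(-497/80 + Z))
-248 - W(13) = -248 - (-800)/(-497 + 80*13) = -248 - (-800)/(-497 + 1040) = -248 - (-800)/543 = -248 - 1*(-800/543) = -248 + 800/543 = -133864/543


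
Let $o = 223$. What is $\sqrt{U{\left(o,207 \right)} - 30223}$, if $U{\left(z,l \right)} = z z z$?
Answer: $12 \sqrt{76801} \approx 3325.6$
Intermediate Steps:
$U{\left(z,l \right)} = z^{3}$ ($U{\left(z,l \right)} = z^{2} z = z^{3}$)
$\sqrt{U{\left(o,207 \right)} - 30223} = \sqrt{223^{3} - 30223} = \sqrt{11089567 - 30223} = \sqrt{11059344} = 12 \sqrt{76801}$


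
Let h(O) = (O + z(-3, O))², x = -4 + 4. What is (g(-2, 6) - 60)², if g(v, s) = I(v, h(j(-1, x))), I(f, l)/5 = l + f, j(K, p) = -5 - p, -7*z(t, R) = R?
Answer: 1144900/2401 ≈ 476.84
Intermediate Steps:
z(t, R) = -R/7
x = 0
h(O) = 36*O²/49 (h(O) = (O - O/7)² = (6*O/7)² = 36*O²/49)
I(f, l) = 5*f + 5*l (I(f, l) = 5*(l + f) = 5*(f + l) = 5*f + 5*l)
g(v, s) = 4500/49 + 5*v (g(v, s) = 5*v + 5*(36*(-5 - 1*0)²/49) = 5*v + 5*(36*(-5 + 0)²/49) = 5*v + 5*((36/49)*(-5)²) = 5*v + 5*((36/49)*25) = 5*v + 5*(900/49) = 5*v + 4500/49 = 4500/49 + 5*v)
(g(-2, 6) - 60)² = ((4500/49 + 5*(-2)) - 60)² = ((4500/49 - 10) - 60)² = (4010/49 - 60)² = (1070/49)² = 1144900/2401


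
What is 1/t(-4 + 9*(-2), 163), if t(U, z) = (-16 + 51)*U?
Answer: -1/770 ≈ -0.0012987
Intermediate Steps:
t(U, z) = 35*U
1/t(-4 + 9*(-2), 163) = 1/(35*(-4 + 9*(-2))) = 1/(35*(-4 - 18)) = 1/(35*(-22)) = 1/(-770) = -1/770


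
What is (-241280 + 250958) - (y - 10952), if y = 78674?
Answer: -58044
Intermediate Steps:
(-241280 + 250958) - (y - 10952) = (-241280 + 250958) - (78674 - 10952) = 9678 - 1*67722 = 9678 - 67722 = -58044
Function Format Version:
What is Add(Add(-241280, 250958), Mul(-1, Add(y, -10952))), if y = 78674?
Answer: -58044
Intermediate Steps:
Add(Add(-241280, 250958), Mul(-1, Add(y, -10952))) = Add(Add(-241280, 250958), Mul(-1, Add(78674, -10952))) = Add(9678, Mul(-1, 67722)) = Add(9678, -67722) = -58044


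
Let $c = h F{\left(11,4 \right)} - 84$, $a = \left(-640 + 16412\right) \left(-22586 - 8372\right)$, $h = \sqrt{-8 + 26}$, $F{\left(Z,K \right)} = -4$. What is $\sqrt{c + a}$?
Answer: $2 \sqrt{-122067415 - 3 \sqrt{2}} \approx 22097.0 i$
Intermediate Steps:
$h = 3 \sqrt{2}$ ($h = \sqrt{18} = 3 \sqrt{2} \approx 4.2426$)
$a = -488269576$ ($a = 15772 \left(-30958\right) = -488269576$)
$c = -84 - 12 \sqrt{2}$ ($c = 3 \sqrt{2} \left(-4\right) - 84 = - 12 \sqrt{2} - 84 = -84 - 12 \sqrt{2} \approx -100.97$)
$\sqrt{c + a} = \sqrt{\left(-84 - 12 \sqrt{2}\right) - 488269576} = \sqrt{-488269660 - 12 \sqrt{2}}$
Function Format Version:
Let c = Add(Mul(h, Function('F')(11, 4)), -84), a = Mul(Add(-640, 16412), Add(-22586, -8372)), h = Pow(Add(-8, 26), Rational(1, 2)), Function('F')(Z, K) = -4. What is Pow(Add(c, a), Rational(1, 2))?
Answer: Mul(2, Pow(Add(-122067415, Mul(-3, Pow(2, Rational(1, 2)))), Rational(1, 2))) ≈ Mul(22097., I)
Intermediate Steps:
h = Mul(3, Pow(2, Rational(1, 2))) (h = Pow(18, Rational(1, 2)) = Mul(3, Pow(2, Rational(1, 2))) ≈ 4.2426)
a = -488269576 (a = Mul(15772, -30958) = -488269576)
c = Add(-84, Mul(-12, Pow(2, Rational(1, 2)))) (c = Add(Mul(Mul(3, Pow(2, Rational(1, 2))), -4), -84) = Add(Mul(-12, Pow(2, Rational(1, 2))), -84) = Add(-84, Mul(-12, Pow(2, Rational(1, 2)))) ≈ -100.97)
Pow(Add(c, a), Rational(1, 2)) = Pow(Add(Add(-84, Mul(-12, Pow(2, Rational(1, 2)))), -488269576), Rational(1, 2)) = Pow(Add(-488269660, Mul(-12, Pow(2, Rational(1, 2)))), Rational(1, 2))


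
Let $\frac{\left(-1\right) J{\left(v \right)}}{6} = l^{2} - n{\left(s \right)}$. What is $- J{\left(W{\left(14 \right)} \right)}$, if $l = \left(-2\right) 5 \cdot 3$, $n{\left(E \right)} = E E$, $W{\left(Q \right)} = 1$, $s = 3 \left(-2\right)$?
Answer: $5184$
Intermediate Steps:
$s = -6$
$n{\left(E \right)} = E^{2}$
$l = -30$ ($l = \left(-10\right) 3 = -30$)
$J{\left(v \right)} = -5184$ ($J{\left(v \right)} = - 6 \left(\left(-30\right)^{2} - \left(-6\right)^{2}\right) = - 6 \left(900 - 36\right) = \left(-6\right) 864 = -5184$)
$- J{\left(W{\left(14 \right)} \right)} = \left(-1\right) \left(-5184\right) = 5184$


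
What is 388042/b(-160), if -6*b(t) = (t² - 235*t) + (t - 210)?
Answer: -1164126/31415 ≈ -37.056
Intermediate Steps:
b(t) = 35 + 39*t - t²/6 (b(t) = -((t² - 235*t) + (t - 210))/6 = -((t² - 235*t) + (-210 + t))/6 = -(-210 + t² - 234*t)/6 = 35 + 39*t - t²/6)
388042/b(-160) = 388042/(35 + 39*(-160) - ⅙*(-160)²) = 388042/(35 - 6240 - ⅙*25600) = 388042/(35 - 6240 - 12800/3) = 388042/(-31415/3) = 388042*(-3/31415) = -1164126/31415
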